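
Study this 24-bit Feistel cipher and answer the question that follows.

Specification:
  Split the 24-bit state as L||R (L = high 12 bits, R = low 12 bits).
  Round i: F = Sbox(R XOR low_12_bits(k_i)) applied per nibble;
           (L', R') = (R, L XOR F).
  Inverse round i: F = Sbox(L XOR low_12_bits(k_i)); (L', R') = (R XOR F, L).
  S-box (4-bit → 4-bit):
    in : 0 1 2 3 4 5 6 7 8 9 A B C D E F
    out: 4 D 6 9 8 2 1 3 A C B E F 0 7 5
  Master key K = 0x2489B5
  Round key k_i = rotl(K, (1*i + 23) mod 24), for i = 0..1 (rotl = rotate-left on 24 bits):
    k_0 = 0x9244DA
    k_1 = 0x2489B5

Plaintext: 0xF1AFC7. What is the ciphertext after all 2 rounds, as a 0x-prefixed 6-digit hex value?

0x1CA5F2

s_0 = plaintext = 0xF1AFC7
s_1 = Round(s_0, k_0) = 0xFC71CA
s_2 = Round(s_1, k_1) = 0x1CA5F2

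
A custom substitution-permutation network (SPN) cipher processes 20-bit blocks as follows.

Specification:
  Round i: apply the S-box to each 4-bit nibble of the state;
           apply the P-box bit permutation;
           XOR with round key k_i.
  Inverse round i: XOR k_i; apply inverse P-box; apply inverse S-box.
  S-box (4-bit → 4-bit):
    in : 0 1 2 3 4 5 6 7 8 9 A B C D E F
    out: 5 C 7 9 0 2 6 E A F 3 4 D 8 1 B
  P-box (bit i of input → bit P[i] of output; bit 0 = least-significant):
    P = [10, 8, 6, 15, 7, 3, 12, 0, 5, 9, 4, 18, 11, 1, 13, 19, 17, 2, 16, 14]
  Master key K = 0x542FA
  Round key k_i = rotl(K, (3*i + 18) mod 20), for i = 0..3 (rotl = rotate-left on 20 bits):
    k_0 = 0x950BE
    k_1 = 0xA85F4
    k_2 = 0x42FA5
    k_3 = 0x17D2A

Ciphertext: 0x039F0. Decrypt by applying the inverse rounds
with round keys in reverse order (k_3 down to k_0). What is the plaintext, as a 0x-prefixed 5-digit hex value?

0xF4638

s_0 = ciphertext = 0x039F0
s_1 = InvRound(s_0, k_3) = 0x15BA0
s_2 = InvRound(s_1, k_2) = 0x7BD1E
s_3 = InvRound(s_2, k_1) = 0xB932B
s_4 = InvRound(s_3, k_0) = 0xF4638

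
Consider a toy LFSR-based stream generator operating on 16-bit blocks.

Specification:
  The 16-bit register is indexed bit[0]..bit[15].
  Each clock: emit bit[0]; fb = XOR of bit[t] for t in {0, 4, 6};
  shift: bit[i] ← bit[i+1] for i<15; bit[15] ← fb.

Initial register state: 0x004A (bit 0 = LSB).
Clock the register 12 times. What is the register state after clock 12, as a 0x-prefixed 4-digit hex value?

0xC4F0

reg_0 = 0x004A
clock 1: out=0, reg = 0x8025
clock 2: out=1, reg = 0xC012
clock 3: out=0, reg = 0xE009
clock 4: out=1, reg = 0xF004
clock 5: out=0, reg = 0x7802
clock 6: out=0, reg = 0x3C01
clock 7: out=1, reg = 0x9E00
clock 8: out=0, reg = 0x4F00
clock 9: out=0, reg = 0x2780
clock 10: out=0, reg = 0x13C0
clock 11: out=0, reg = 0x89E0
clock 12: out=0, reg = 0xC4F0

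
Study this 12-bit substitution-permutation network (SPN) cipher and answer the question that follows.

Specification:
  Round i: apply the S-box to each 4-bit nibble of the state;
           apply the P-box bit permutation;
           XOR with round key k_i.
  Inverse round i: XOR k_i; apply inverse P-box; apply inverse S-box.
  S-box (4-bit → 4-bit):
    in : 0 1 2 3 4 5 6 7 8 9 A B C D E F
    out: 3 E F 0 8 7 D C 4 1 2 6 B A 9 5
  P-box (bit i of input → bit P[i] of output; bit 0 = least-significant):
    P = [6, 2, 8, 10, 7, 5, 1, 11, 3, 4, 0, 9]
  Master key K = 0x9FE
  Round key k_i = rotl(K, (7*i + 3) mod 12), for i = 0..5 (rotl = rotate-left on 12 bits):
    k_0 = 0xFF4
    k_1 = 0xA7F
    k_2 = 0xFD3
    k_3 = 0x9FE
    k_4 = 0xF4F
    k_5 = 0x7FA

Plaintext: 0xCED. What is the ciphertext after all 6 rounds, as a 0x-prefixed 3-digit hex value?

s_0 = plaintext = 0xCED
s_1 = Round(s_0, k_0) = 0x168
s_2 = Round(s_1, k_1) = 0x1EC
s_3 = Round(s_2, k_2) = 0x106
s_4 = Round(s_3, k_3) = 0xE0F
s_5 = Round(s_4, k_4) = 0xCA7
s_6 = Round(s_5, k_5) = 0x0C2

0x0C2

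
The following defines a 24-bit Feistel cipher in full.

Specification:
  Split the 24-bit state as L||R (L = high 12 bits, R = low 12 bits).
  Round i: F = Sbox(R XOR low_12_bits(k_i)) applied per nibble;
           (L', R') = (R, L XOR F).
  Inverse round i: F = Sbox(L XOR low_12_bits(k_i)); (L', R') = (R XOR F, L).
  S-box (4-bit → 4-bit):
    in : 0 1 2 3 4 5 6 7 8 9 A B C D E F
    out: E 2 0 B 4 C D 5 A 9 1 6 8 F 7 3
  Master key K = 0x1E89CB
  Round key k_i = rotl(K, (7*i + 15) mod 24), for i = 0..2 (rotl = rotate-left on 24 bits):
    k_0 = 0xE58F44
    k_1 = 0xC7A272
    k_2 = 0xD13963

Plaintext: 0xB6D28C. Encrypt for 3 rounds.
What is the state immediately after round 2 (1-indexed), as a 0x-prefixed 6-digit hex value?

0x4E7F10

s_0 = plaintext = 0xB6D28C
s_1 = Round(s_0, k_0) = 0x28C4E7
s_2 = Round(s_1, k_1) = 0x4E7F10
s_3 = Round(s_2, k_2) = 0xF109BC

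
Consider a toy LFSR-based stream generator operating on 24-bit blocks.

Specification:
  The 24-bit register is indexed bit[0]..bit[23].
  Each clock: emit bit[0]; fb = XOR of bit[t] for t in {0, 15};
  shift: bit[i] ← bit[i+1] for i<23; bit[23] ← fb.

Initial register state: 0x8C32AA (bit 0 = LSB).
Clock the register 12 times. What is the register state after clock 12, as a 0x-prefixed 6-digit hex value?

0x7B28C3

reg_0 = 0x8C32AA
clock 1: out=0, reg = 0x461955
clock 2: out=1, reg = 0xA30CAA
clock 3: out=0, reg = 0x518655
clock 4: out=1, reg = 0x28C32A
clock 5: out=0, reg = 0x946195
clock 6: out=1, reg = 0xCA30CA
clock 7: out=0, reg = 0x651865
clock 8: out=1, reg = 0xB28C32
clock 9: out=0, reg = 0xD94619
clock 10: out=1, reg = 0xECA30C
clock 11: out=0, reg = 0xF65186
clock 12: out=0, reg = 0x7B28C3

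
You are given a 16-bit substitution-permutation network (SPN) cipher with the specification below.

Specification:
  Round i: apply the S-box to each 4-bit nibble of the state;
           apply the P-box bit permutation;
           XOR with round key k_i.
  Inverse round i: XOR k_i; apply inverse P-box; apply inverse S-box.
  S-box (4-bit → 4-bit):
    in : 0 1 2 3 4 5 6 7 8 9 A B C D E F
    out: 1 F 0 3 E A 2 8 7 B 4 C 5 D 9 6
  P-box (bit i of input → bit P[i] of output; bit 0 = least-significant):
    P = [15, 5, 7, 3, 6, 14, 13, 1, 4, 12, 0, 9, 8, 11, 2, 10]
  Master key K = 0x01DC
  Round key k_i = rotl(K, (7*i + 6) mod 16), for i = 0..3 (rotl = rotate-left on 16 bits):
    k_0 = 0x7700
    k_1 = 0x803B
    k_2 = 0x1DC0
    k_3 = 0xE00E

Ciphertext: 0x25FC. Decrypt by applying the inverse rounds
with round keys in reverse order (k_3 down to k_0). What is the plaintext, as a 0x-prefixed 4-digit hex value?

0xB4B9

s_0 = ciphertext = 0x25FC
s_1 = InvRound(s_0, k_3) = 0xE098
s_2 = InvRound(s_1, k_2) = 0x938E
s_3 = InvRound(s_2, k_1) = 0xC12F
s_4 = InvRound(s_3, k_0) = 0xB4B9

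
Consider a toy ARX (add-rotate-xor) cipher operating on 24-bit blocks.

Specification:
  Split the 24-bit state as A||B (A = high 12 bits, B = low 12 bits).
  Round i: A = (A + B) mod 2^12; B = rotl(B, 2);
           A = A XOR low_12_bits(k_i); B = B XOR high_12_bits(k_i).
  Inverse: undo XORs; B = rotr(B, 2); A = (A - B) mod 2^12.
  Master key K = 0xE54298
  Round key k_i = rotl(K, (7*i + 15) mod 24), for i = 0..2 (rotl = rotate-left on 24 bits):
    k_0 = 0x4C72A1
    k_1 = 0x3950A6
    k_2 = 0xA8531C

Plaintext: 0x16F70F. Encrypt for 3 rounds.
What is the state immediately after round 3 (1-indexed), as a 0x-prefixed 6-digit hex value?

0x0E2B79

s_0 = plaintext = 0x16F70F
s_1 = Round(s_0, k_0) = 0xADF8FA
s_2 = Round(s_1, k_1) = 0x37F07F
s_3 = Round(s_2, k_2) = 0x0E2B79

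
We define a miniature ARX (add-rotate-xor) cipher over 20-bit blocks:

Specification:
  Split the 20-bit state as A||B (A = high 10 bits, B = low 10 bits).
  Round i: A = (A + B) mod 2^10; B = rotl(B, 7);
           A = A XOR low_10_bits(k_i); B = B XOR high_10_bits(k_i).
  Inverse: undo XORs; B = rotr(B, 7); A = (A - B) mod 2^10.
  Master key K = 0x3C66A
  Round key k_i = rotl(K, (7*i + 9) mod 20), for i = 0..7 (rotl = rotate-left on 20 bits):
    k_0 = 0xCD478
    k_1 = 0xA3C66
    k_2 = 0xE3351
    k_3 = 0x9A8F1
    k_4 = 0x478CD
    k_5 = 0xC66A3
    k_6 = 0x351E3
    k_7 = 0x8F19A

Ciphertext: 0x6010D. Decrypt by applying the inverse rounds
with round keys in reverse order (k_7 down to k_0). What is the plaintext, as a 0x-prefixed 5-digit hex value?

0x77290

s_0 = ciphertext = 0x6010D
s_1 = InvRound(s_0, k_7) = 0xA318E
s_2 = InvRound(s_1, k_6) = 0x276D2
s_3 = InvRound(s_2, k_5) = 0xF8E5B
s_4 = InvRound(s_3, k_4) = 0x4022E
s_5 = InvRound(s_4, k_3) = 0xF4620
s_6 = InvRound(s_5, k_2) = 0xC7563
s_7 = InvRound(s_6, k_1) = 0x05367
s_8 = InvRound(s_7, k_0) = 0x77290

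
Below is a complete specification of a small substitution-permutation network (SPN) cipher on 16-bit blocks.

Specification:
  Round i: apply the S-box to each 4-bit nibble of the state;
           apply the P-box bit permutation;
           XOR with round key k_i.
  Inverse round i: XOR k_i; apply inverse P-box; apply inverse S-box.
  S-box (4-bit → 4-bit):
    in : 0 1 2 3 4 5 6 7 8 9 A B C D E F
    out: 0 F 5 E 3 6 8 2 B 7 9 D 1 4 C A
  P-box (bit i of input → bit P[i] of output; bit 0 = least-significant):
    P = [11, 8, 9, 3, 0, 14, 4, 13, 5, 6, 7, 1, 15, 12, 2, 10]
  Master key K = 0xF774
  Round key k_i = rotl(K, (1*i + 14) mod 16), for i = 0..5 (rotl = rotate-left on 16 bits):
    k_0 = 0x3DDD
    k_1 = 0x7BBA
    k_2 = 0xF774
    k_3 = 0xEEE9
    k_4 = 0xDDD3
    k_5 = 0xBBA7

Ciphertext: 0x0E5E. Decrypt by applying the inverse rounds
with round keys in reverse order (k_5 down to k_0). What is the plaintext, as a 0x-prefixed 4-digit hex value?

s_0 = ciphertext = 0x0E5E
s_1 = InvRound(s_0, k_5) = 0x89BF
s_2 = InvRound(s_1, k_4) = 0x3476
s_3 = InvRound(s_2, k_3) = 0x9E9B
s_4 = InvRound(s_3, k_2) = 0xD188
s_5 = InvRound(s_4, k_1) = 0xCAE2
s_6 = InvRound(s_5, k_0) = 0x1A13

0x1A13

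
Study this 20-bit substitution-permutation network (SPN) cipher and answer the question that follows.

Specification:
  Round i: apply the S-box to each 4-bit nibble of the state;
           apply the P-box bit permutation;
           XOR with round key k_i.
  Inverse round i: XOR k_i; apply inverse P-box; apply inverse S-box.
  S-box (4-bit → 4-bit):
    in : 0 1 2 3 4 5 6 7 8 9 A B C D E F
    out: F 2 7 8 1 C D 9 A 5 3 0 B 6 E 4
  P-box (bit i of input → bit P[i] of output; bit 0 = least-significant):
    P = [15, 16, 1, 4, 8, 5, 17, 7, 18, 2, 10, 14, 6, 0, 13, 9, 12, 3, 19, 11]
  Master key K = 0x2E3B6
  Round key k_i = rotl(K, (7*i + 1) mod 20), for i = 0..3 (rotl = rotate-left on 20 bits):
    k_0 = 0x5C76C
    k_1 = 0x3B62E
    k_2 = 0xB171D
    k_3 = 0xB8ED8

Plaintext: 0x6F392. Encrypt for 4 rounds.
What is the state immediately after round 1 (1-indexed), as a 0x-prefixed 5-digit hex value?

s_0 = plaintext = 0x6F392
s_1 = Round(s_0, k_0) = 0xE3E6E
s_2 = Round(s_1, k_1) = 0x8F9B0
s_3 = Round(s_2, k_2) = 0xEBB07
s_4 = Round(s_3, k_3) = 0x10760

0xE3E6E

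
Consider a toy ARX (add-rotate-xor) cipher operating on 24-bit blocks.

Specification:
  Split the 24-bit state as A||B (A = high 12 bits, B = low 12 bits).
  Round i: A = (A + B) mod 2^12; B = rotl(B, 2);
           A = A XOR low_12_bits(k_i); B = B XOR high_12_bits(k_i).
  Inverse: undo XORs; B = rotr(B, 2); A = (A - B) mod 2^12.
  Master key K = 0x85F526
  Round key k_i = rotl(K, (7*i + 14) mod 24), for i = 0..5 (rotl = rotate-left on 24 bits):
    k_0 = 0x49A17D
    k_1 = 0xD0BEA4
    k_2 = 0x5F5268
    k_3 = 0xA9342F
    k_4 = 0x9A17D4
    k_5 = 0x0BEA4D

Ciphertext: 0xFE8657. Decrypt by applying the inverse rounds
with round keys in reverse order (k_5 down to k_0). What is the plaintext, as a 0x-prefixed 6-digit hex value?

0x3C76F4

s_0 = ciphertext = 0xFE8657
s_1 = InvRound(s_0, k_5) = 0xFEB5BA
s_2 = InvRound(s_1, k_4) = 0x939F06
s_3 = InvRound(s_2, k_3) = 0x7B1565
s_4 = InvRound(s_3, k_2) = 0x5B5024
s_5 = InvRound(s_4, k_1) = 0xBC6F4B
s_6 = InvRound(s_5, k_0) = 0x3C76F4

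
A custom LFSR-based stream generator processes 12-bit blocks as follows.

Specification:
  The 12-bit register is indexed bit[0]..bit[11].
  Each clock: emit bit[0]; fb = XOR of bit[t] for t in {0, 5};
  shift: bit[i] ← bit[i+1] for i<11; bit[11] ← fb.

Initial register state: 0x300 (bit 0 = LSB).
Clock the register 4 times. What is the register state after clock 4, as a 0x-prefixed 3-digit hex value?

0x830

reg_0 = 0x300
clock 1: out=0, reg = 0x180
clock 2: out=0, reg = 0x0C0
clock 3: out=0, reg = 0x060
clock 4: out=0, reg = 0x830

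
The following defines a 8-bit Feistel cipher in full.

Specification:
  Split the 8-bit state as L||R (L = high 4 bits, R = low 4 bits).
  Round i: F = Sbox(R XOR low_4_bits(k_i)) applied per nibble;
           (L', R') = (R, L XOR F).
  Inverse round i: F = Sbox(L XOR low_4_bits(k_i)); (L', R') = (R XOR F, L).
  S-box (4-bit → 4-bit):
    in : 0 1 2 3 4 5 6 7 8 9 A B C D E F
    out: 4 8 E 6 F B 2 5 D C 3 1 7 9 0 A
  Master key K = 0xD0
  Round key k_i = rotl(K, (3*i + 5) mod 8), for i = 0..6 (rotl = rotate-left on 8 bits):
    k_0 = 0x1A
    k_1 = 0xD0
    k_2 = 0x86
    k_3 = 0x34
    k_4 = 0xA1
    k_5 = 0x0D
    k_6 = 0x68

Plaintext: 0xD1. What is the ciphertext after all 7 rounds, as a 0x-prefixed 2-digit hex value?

0x94

s_0 = plaintext = 0xD1
s_1 = Round(s_0, k_0) = 0x1C
s_2 = Round(s_1, k_1) = 0xC6
s_3 = Round(s_2, k_2) = 0x68
s_4 = Round(s_3, k_3) = 0x81
s_5 = Round(s_4, k_4) = 0x1C
s_6 = Round(s_5, k_5) = 0xC9
s_7 = Round(s_6, k_6) = 0x94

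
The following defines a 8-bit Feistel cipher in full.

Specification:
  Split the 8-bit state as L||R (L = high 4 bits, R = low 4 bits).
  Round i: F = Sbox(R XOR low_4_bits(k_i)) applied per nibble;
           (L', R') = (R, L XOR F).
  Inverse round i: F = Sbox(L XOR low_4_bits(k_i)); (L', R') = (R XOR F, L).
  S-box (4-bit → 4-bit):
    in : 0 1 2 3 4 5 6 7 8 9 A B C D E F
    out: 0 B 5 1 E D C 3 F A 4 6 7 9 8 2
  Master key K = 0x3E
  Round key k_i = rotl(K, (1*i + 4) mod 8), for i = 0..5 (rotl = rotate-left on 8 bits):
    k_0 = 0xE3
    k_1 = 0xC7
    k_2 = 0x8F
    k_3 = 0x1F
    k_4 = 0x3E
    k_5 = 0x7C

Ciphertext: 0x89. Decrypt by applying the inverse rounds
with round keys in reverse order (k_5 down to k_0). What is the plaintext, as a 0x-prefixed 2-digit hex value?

s_0 = ciphertext = 0x89
s_1 = InvRound(s_0, k_5) = 0x78
s_2 = InvRound(s_1, k_4) = 0x27
s_3 = InvRound(s_2, k_3) = 0xE2
s_4 = InvRound(s_3, k_2) = 0x9E
s_5 = InvRound(s_4, k_1) = 0x69
s_6 = InvRound(s_5, k_0) = 0x46

0x46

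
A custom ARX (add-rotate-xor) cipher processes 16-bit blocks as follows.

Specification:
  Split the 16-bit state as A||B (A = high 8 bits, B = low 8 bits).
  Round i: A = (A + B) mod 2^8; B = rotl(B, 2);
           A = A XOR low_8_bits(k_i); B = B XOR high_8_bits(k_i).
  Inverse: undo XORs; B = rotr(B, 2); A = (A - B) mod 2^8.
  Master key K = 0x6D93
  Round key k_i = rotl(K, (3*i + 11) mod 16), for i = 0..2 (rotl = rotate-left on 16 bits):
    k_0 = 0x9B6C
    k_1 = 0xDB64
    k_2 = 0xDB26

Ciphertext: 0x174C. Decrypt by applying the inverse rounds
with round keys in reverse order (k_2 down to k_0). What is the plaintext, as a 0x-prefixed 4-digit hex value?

0xF005

s_0 = ciphertext = 0x174C
s_1 = InvRound(s_0, k_2) = 0x4CE5
s_2 = InvRound(s_1, k_1) = 0x998F
s_3 = InvRound(s_2, k_0) = 0xF005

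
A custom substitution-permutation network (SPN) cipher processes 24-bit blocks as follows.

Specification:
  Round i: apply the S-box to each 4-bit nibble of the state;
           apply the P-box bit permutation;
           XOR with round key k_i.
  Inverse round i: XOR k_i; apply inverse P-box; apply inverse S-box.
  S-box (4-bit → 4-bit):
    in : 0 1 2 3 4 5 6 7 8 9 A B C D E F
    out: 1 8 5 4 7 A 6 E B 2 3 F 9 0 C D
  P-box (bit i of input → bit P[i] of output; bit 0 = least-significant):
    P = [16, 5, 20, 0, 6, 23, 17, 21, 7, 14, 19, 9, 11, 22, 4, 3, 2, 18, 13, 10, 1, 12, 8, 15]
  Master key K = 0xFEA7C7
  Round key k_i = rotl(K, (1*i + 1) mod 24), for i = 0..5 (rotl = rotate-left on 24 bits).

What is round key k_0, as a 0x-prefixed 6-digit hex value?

K = 0xFEA7C7
k_0 = rotl(K, (1*0+1) mod 24) = rotl(K, 1) = 0xFD4F8F

0xFD4F8F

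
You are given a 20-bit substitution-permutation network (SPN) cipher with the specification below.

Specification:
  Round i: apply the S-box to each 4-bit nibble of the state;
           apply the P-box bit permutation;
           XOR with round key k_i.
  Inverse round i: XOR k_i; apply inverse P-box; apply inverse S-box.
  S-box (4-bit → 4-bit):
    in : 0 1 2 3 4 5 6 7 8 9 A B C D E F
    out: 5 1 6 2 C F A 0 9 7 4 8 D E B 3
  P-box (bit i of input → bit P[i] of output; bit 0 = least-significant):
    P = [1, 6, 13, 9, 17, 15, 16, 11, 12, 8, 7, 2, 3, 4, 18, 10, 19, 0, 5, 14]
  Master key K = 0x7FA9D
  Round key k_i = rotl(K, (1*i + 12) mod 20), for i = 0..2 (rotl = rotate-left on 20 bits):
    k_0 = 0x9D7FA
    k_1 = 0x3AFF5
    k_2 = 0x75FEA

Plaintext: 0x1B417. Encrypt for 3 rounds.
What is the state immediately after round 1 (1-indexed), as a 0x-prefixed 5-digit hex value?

0x3D37E

s_0 = plaintext = 0x1B417
s_1 = Round(s_0, k_0) = 0x3D37E
s_2 = Round(s_1, k_1) = 0x7A8A6
s_3 = Round(s_2, k_2) = 0x24DAE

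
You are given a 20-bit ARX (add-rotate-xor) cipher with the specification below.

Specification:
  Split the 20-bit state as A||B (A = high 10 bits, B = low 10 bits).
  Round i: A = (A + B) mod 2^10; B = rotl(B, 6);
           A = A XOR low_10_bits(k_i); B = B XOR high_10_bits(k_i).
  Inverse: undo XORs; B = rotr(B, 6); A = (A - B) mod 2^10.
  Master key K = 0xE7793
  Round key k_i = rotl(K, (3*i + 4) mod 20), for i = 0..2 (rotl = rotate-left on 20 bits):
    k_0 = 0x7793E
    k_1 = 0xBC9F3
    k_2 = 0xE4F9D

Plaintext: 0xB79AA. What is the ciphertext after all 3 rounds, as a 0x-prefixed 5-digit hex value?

s_0 = plaintext = 0xB79AA
s_1 = Round(s_0, k_0) = 0x6DB44
s_2 = Round(s_1, k_1) = 0x427C6
s_3 = Round(s_2, k_2) = 0xD4A2F

0xD4A2F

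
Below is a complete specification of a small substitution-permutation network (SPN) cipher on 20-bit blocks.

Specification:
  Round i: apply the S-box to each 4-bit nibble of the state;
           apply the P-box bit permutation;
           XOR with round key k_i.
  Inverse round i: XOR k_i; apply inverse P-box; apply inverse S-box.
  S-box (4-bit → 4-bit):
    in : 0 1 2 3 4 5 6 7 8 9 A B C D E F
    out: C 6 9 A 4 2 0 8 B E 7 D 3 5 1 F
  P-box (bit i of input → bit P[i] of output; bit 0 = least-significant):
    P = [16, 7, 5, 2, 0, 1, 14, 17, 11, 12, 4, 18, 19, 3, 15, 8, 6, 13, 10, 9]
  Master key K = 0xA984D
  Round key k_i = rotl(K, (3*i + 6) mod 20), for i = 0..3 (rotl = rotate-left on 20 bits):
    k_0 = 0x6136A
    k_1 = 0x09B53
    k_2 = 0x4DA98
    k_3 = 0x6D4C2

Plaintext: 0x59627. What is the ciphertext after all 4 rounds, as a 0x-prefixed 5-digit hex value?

s_0 = plaintext = 0x59627
s_1 = Round(s_0, k_0) = 0x4B267
s_2 = Round(s_1, k_1) = 0xC1657
s_3 = Round(s_2, k_2) = 0x47AD6
s_4 = Round(s_3, k_3) = 0x689D3

0x689D3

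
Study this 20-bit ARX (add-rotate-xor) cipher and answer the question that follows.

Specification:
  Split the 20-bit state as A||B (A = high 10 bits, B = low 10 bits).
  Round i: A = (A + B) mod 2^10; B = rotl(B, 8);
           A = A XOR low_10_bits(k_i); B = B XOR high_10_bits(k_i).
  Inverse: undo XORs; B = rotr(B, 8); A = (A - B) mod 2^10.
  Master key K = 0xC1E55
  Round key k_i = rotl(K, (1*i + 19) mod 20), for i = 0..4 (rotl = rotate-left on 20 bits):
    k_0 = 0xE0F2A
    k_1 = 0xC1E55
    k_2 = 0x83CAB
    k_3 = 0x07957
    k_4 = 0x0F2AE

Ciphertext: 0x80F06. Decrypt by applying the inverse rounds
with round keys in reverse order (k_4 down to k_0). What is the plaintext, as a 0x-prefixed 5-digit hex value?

0xDF0AE

s_0 = ciphertext = 0x80F06
s_1 = InvRound(s_0, k_4) = 0xF08EB
s_2 = InvRound(s_1, k_3) = 0xB07D4
s_3 = InvRound(s_2, k_2) = 0xBF76D
s_4 = InvRound(s_3, k_1) = 0xC01A8
s_5 = InvRound(s_4, k_0) = 0xDF0AE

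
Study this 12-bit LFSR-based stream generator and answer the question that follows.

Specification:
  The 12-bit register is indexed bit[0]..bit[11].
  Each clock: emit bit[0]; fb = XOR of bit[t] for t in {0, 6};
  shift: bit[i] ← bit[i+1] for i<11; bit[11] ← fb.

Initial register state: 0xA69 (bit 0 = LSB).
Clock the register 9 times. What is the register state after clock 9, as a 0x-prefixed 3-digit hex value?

0x205

reg_0 = 0xA69
clock 1: out=1, reg = 0x534
clock 2: out=0, reg = 0x29A
clock 3: out=0, reg = 0x14D
clock 4: out=1, reg = 0x0A6
clock 5: out=0, reg = 0x053
clock 6: out=1, reg = 0x029
clock 7: out=1, reg = 0x814
clock 8: out=0, reg = 0x40A
clock 9: out=0, reg = 0x205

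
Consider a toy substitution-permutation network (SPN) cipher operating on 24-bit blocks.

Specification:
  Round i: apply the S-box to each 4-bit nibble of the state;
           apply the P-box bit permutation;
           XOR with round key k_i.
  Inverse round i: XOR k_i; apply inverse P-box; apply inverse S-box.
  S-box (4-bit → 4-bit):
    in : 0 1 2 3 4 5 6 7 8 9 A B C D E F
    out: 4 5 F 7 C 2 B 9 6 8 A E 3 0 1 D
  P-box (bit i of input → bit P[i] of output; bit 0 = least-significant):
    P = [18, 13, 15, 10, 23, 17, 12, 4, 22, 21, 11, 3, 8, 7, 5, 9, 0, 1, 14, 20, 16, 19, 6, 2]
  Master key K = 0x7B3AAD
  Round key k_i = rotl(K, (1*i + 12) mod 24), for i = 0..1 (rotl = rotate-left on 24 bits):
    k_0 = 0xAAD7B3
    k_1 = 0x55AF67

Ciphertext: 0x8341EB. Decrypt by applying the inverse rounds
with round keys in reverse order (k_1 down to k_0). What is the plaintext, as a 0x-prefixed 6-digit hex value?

s_0 = ciphertext = 0x8341EB
s_1 = InvRound(s_0, k_1) = 0x94AFC2
s_2 = InvRound(s_1, k_0) = 0x8F08BC

0x8F08BC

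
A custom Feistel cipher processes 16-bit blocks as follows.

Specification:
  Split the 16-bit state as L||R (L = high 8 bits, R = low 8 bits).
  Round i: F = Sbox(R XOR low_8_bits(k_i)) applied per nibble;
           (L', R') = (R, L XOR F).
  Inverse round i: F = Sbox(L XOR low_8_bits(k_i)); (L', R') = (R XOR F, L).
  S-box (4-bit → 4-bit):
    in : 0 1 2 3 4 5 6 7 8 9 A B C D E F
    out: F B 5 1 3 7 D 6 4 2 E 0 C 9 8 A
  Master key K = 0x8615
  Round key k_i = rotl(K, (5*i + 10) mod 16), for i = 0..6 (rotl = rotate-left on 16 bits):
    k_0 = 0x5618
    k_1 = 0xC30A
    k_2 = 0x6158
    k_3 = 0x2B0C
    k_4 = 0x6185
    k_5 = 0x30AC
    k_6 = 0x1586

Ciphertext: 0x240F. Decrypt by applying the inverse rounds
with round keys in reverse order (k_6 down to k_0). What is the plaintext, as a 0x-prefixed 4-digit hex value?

0xC99A

s_0 = ciphertext = 0x240F
s_1 = InvRound(s_0, k_6) = 0xEA24
s_2 = InvRound(s_1, k_5) = 0x19EA
s_3 = InvRound(s_2, k_4) = 0xC619
s_4 = InvRound(s_3, k_3) = 0xD7C6
s_5 = InvRound(s_4, k_2) = 0x8CD7
s_6 = InvRound(s_5, k_1) = 0x9A8C
s_7 = InvRound(s_6, k_0) = 0xC99A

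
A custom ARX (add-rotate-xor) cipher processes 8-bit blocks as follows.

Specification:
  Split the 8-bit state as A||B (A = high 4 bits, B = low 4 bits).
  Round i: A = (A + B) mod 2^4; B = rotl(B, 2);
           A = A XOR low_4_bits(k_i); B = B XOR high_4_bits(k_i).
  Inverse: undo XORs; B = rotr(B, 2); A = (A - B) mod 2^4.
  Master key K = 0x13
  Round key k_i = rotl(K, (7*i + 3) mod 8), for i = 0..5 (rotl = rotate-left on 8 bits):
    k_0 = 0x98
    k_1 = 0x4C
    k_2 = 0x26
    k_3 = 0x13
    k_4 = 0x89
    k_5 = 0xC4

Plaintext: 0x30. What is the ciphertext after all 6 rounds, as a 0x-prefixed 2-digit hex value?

s_0 = plaintext = 0x30
s_1 = Round(s_0, k_0) = 0xB9
s_2 = Round(s_1, k_1) = 0x82
s_3 = Round(s_2, k_2) = 0xCA
s_4 = Round(s_3, k_3) = 0x5B
s_5 = Round(s_4, k_4) = 0x96
s_6 = Round(s_5, k_5) = 0xB5

0xB5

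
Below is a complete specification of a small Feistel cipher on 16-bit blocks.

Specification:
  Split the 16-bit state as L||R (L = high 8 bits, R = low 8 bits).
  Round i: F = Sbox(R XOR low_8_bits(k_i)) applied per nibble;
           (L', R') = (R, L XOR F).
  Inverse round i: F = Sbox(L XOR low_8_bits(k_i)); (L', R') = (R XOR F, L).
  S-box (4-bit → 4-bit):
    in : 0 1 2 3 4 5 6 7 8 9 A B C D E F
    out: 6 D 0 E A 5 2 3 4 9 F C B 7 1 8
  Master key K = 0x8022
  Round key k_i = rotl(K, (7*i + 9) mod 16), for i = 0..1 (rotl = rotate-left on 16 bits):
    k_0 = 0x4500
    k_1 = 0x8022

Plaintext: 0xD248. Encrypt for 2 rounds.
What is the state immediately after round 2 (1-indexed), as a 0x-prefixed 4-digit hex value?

s_0 = plaintext = 0xD248
s_1 = Round(s_0, k_0) = 0x4876
s_2 = Round(s_1, k_1) = 0x7612

0x7612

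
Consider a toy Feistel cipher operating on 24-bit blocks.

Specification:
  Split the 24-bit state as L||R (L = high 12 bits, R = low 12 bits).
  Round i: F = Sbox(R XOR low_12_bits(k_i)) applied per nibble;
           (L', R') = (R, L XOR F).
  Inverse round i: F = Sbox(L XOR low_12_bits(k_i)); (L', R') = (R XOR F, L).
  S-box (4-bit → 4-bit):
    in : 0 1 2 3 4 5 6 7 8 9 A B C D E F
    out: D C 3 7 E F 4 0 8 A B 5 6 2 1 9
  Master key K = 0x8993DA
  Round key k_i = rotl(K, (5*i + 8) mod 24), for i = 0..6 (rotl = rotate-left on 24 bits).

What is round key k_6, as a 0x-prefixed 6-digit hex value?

0xF6A264

K = 0x8993DA
k_0 = rotl(K, (5*0+8) mod 24) = rotl(K, 8) = 0x93DA89
k_1 = rotl(K, (5*1+8) mod 24) = rotl(K, 13) = 0x7B5132
k_2 = rotl(K, (5*2+8) mod 24) = rotl(K, 18) = 0x6A264F
k_3 = rotl(K, (5*3+8) mod 24) = rotl(K, 23) = 0x44C9ED
k_4 = rotl(K, (5*4+8) mod 24) = rotl(K, 4) = 0x993DA8
k_5 = rotl(K, (5*5+8) mod 24) = rotl(K, 9) = 0x27B513
k_6 = rotl(K, (5*6+8) mod 24) = rotl(K, 14) = 0xF6A264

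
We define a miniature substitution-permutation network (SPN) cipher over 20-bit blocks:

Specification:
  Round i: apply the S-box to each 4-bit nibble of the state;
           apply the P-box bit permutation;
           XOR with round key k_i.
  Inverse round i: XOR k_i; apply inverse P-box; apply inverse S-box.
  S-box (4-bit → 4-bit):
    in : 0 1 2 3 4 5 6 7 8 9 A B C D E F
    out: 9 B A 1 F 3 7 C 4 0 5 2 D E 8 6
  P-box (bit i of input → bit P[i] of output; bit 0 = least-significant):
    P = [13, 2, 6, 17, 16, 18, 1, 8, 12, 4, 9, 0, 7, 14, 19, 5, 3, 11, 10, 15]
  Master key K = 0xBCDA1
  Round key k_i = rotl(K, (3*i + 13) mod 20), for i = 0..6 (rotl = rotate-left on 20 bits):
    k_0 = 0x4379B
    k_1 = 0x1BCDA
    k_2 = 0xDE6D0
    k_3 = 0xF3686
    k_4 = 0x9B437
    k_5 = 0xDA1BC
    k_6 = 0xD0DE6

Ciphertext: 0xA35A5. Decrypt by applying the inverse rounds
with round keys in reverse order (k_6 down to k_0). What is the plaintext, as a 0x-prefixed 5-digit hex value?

s_0 = ciphertext = 0xA35A5
s_1 = InvRound(s_0, k_6) = 0xB906C
s_2 = InvRound(s_1, k_5) = 0x9352C
s_3 = InvRound(s_2, k_4) = 0x09279
s_4 = InvRound(s_3, k_3) = 0xCC264
s_5 = InvRound(s_4, k_2) = 0x80B35
s_6 = InvRound(s_5, k_1) = 0xCCCC6
s_7 = InvRound(s_6, k_0) = 0x1F4E6

0x1F4E6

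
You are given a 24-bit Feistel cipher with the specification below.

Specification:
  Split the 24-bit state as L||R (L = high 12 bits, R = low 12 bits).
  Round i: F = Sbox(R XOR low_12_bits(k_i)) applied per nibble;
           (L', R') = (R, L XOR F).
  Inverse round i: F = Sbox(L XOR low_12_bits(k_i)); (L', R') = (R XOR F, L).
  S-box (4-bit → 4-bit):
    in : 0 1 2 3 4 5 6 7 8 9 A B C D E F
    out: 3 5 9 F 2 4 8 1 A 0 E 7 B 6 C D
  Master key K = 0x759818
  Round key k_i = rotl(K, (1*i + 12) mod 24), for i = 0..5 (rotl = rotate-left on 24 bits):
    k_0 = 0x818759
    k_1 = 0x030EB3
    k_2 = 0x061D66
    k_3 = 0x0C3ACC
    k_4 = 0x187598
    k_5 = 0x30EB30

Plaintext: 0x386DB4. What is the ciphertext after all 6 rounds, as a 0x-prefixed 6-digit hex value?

s_0 = plaintext = 0x386DB4
s_1 = Round(s_0, k_0) = 0xDB4D40
s_2 = Round(s_1, k_1) = 0xD4026B
s_3 = Round(s_2, k_2) = 0x26B076
s_4 = Round(s_3, k_3) = 0x076C15
s_5 = Round(s_4, k_4) = 0xC150D0
s_6 = Round(s_5, k_5) = 0x0D0BD6

0x0D0BD6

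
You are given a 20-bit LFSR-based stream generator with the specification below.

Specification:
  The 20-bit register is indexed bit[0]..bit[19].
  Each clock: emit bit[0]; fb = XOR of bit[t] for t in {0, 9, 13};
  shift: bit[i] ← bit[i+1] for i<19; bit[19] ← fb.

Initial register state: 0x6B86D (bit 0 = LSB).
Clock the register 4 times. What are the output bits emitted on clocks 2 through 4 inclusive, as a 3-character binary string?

011

reg_0 = 0x6B86D
clock 1: out=1, reg = 0x35C36
clock 2: out=0, reg = 0x1AE1B
clock 3: out=1, reg = 0x8D70D
clock 4: out=1, reg = 0x46B86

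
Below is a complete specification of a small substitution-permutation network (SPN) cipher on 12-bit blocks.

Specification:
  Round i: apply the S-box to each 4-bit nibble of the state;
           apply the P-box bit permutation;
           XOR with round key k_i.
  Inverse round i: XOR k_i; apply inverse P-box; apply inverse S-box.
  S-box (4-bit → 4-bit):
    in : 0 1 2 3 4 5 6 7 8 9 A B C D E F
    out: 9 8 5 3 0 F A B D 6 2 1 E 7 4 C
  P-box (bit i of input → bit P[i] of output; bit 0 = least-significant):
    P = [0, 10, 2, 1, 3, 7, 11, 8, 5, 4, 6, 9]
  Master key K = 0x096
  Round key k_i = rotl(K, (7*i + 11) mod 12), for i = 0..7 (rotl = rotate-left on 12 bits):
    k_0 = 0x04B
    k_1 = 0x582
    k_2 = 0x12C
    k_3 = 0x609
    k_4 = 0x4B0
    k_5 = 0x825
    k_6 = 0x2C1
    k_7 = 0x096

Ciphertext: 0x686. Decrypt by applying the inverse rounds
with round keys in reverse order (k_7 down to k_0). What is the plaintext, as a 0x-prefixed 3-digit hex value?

s_0 = ciphertext = 0x686
s_1 = InvRound(s_0, k_7) = 0x64A
s_2 = InvRound(s_1, k_6) = 0x437
s_3 = InvRound(s_2, k_5) = 0xAE6
s_4 = InvRound(s_3, k_4) = 0xCEC
s_5 = InvRound(s_4, k_3) = 0x892
s_6 = InvRound(s_5, k_2) = 0x35F
s_7 = InvRound(s_6, k_1) = 0xC3D
s_8 = InvRound(s_7, k_0) = 0xDEC

0xDEC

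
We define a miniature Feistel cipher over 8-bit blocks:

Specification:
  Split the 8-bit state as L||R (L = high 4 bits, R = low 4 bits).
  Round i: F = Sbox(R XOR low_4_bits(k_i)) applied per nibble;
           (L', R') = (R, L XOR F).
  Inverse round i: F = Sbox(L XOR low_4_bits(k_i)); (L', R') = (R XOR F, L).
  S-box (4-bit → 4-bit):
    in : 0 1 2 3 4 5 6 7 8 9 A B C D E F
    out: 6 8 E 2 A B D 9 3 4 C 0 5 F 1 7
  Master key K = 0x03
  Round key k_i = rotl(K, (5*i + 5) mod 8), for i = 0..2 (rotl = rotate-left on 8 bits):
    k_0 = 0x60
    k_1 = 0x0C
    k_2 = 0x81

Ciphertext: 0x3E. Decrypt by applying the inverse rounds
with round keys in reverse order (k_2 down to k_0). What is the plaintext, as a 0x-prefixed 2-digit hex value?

0xD6

s_0 = ciphertext = 0x3E
s_1 = InvRound(s_0, k_2) = 0x03
s_2 = InvRound(s_1, k_1) = 0x60
s_3 = InvRound(s_2, k_0) = 0xD6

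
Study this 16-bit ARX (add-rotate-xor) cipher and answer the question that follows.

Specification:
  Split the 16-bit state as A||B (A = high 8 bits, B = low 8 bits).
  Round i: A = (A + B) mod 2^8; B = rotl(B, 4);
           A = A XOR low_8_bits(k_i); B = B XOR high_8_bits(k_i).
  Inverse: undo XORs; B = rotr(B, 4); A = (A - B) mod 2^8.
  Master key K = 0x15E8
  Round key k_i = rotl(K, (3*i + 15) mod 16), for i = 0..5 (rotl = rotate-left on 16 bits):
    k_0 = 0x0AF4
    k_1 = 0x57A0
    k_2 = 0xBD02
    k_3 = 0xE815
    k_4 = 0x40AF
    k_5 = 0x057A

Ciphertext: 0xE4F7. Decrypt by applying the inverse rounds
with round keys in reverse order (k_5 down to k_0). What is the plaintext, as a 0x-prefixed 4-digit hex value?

0x6832

s_0 = ciphertext = 0xE4F7
s_1 = InvRound(s_0, k_5) = 0x6F2F
s_2 = InvRound(s_1, k_4) = 0xCAF6
s_3 = InvRound(s_2, k_3) = 0xFEE1
s_4 = InvRound(s_3, k_2) = 0x37C5
s_5 = InvRound(s_4, k_1) = 0x6E29
s_6 = InvRound(s_5, k_0) = 0x6832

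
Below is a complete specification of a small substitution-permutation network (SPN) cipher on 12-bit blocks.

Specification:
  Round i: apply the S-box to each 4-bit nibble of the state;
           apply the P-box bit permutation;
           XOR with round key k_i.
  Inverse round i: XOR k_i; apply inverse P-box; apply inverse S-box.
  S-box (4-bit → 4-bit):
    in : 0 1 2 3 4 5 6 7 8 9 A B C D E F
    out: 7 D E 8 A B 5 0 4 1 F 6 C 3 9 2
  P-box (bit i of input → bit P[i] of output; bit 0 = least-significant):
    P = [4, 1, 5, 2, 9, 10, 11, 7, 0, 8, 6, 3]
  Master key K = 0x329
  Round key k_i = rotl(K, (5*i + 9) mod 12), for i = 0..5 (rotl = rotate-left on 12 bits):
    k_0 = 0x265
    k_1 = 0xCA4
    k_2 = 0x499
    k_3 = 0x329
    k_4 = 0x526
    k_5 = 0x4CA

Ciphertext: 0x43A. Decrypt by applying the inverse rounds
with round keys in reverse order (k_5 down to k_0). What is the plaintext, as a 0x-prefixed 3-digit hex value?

0x2C0

s_0 = ciphertext = 0x43A
s_1 = InvRound(s_0, k_5) = 0x836
s_2 = InvRound(s_1, k_4) = 0xFB9
s_3 = InvRound(s_2, k_3) = 0x729
s_4 = InvRound(s_3, k_2) = 0xFE6
s_5 = InvRound(s_4, k_1) = 0xB9F
s_6 = InvRound(s_5, k_0) = 0x2C0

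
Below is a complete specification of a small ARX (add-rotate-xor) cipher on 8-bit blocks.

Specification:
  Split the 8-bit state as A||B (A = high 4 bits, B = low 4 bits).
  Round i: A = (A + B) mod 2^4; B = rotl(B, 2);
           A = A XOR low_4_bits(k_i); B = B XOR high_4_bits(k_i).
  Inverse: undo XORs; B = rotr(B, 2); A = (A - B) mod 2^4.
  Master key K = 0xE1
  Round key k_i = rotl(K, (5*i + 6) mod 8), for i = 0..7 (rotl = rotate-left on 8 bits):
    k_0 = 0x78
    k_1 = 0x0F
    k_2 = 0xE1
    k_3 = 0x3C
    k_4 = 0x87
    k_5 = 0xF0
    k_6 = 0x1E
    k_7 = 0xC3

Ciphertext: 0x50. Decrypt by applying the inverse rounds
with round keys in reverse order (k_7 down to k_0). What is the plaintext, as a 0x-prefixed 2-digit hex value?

s_0 = ciphertext = 0x50
s_1 = InvRound(s_0, k_7) = 0x33
s_2 = InvRound(s_1, k_6) = 0x58
s_3 = InvRound(s_2, k_5) = 0x8D
s_4 = InvRound(s_3, k_4) = 0xA5
s_5 = InvRound(s_4, k_3) = 0xD9
s_6 = InvRound(s_5, k_2) = 0xFD
s_7 = InvRound(s_6, k_1) = 0x97
s_8 = InvRound(s_7, k_0) = 0x10

0x10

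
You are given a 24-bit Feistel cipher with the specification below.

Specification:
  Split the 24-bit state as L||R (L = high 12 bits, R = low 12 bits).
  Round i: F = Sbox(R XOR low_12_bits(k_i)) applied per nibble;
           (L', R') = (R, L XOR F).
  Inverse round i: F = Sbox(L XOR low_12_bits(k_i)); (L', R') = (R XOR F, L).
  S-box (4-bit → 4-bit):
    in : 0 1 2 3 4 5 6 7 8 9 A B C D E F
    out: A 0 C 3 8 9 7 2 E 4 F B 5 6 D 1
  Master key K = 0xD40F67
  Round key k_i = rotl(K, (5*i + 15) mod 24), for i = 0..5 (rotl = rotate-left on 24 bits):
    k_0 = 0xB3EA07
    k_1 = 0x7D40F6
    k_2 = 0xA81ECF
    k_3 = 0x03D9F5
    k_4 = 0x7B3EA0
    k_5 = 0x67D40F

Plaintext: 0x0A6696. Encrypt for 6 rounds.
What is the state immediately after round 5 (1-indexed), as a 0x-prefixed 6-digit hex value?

0xA76D12

s_0 = plaintext = 0x0A6696
s_1 = Round(s_0, k_0) = 0x6965E6
s_2 = Round(s_1, k_1) = 0x5E6F9C
s_3 = Round(s_2, k_2) = 0xF9C575
s_4 = Round(s_3, k_3) = 0x575A76
s_5 = Round(s_4, k_4) = 0xA76D12
s_6 = Round(s_5, k_5) = 0xD12E70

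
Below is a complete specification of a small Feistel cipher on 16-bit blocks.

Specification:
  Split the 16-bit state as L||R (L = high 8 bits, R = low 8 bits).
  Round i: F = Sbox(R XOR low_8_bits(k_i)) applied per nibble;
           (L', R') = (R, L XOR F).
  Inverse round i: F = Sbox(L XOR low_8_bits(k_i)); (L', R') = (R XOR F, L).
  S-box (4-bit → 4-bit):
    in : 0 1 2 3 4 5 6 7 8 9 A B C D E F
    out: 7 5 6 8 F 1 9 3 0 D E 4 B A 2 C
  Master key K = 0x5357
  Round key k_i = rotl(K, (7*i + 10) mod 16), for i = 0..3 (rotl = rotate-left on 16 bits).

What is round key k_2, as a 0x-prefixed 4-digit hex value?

K = 0x5357
k_0 = rotl(K, (7*0+10) mod 16) = rotl(K, 10) = 0x5D4D
k_1 = rotl(K, (7*1+10) mod 16) = rotl(K, 1) = 0xA6AE
k_2 = rotl(K, (7*2+10) mod 16) = rotl(K, 8) = 0x5753

0x5753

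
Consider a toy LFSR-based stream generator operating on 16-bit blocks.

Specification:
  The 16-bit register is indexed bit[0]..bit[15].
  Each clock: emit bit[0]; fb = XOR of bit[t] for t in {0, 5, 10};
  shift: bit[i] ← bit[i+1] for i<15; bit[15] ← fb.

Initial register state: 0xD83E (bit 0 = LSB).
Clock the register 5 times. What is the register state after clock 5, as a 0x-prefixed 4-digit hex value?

0x4EC1

reg_0 = 0xD83E
clock 1: out=0, reg = 0xEC1F
clock 2: out=1, reg = 0x760F
clock 3: out=1, reg = 0x3B07
clock 4: out=1, reg = 0x9D83
clock 5: out=1, reg = 0x4EC1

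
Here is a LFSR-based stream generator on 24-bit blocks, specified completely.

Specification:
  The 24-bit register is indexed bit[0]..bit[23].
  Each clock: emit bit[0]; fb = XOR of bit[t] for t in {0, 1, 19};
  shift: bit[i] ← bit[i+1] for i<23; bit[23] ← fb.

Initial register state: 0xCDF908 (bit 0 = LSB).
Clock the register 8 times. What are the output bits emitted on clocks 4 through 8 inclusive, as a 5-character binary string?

10000

reg_0 = 0xCDF908
clock 1: out=0, reg = 0xE6FC84
clock 2: out=0, reg = 0x737E42
clock 3: out=0, reg = 0xB9BF21
clock 4: out=1, reg = 0x5CDF90
clock 5: out=0, reg = 0xAE6FC8
clock 6: out=0, reg = 0xD737E4
clock 7: out=0, reg = 0x6B9BF2
clock 8: out=0, reg = 0x35CDF9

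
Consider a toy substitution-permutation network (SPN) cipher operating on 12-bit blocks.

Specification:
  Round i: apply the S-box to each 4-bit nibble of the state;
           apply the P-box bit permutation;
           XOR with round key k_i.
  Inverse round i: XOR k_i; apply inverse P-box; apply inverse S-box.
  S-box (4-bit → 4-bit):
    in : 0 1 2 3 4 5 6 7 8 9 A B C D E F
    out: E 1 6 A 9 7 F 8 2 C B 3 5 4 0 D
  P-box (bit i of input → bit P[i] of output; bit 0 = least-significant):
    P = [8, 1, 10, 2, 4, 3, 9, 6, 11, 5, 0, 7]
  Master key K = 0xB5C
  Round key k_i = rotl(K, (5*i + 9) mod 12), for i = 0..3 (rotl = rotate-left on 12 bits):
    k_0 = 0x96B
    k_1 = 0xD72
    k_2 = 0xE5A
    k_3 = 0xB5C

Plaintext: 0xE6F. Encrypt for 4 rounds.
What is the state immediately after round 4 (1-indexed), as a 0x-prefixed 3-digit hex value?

0xB4A

s_0 = plaintext = 0xE6F
s_1 = Round(s_0, k_0) = 0xE37
s_2 = Round(s_1, k_1) = 0xD3E
s_3 = Round(s_2, k_2) = 0xE13
s_4 = Round(s_3, k_3) = 0xB4A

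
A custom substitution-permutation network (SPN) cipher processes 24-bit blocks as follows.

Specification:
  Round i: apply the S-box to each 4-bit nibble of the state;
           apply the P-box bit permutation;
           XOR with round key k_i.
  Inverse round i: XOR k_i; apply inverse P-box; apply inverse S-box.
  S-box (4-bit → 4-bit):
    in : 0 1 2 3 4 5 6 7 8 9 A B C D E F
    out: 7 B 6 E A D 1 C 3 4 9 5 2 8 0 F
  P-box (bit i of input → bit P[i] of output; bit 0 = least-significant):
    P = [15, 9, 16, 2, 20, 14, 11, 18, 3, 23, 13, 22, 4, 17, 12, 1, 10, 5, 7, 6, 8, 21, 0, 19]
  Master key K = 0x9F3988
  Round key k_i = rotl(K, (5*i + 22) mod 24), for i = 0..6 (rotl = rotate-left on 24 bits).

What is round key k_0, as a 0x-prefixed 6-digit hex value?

K = 0x9F3988
k_0 = rotl(K, (5*0+22) mod 24) = rotl(K, 22) = 0x27CE62

0x27CE62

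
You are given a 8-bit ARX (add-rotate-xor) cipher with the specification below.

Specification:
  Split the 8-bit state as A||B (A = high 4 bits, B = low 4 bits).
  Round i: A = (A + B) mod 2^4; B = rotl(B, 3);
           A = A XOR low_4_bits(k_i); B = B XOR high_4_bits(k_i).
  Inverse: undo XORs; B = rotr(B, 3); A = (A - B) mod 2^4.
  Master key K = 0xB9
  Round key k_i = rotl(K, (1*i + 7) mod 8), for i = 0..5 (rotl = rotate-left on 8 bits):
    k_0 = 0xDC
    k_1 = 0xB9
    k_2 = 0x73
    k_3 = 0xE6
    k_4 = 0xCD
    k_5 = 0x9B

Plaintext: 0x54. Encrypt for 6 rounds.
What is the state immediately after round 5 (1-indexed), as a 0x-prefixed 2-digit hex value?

0x8E

s_0 = plaintext = 0x54
s_1 = Round(s_0, k_0) = 0x5F
s_2 = Round(s_1, k_1) = 0xD4
s_3 = Round(s_2, k_2) = 0x25
s_4 = Round(s_3, k_3) = 0x14
s_5 = Round(s_4, k_4) = 0x8E
s_6 = Round(s_5, k_5) = 0xDE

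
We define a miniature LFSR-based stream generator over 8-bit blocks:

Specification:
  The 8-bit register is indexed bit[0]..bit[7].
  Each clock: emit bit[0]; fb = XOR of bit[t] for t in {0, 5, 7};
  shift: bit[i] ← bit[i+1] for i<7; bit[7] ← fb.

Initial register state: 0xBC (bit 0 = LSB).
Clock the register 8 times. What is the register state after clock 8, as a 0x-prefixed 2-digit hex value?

0xA8

reg_0 = 0xBC
clock 1: out=0, reg = 0x5E
clock 2: out=0, reg = 0x2F
clock 3: out=1, reg = 0x17
clock 4: out=1, reg = 0x8B
clock 5: out=1, reg = 0x45
clock 6: out=1, reg = 0xA2
clock 7: out=0, reg = 0x51
clock 8: out=1, reg = 0xA8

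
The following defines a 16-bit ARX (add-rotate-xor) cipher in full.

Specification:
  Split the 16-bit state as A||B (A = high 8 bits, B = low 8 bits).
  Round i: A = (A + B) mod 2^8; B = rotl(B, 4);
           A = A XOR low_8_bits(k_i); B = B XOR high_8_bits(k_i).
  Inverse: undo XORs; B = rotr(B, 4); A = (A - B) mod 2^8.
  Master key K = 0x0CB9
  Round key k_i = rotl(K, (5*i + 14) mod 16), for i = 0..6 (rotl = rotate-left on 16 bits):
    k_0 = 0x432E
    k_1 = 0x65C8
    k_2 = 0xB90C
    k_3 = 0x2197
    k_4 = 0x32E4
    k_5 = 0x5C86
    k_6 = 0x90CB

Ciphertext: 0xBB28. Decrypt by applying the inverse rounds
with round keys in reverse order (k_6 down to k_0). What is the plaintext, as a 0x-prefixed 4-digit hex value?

0x371F

s_0 = ciphertext = 0xBB28
s_1 = InvRound(s_0, k_6) = 0xE58B
s_2 = InvRound(s_1, k_5) = 0xE67D
s_3 = InvRound(s_2, k_4) = 0x0EF4
s_4 = InvRound(s_3, k_3) = 0x3C5D
s_5 = InvRound(s_4, k_2) = 0xE24E
s_6 = InvRound(s_5, k_1) = 0x78B2
s_7 = InvRound(s_6, k_0) = 0x371F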